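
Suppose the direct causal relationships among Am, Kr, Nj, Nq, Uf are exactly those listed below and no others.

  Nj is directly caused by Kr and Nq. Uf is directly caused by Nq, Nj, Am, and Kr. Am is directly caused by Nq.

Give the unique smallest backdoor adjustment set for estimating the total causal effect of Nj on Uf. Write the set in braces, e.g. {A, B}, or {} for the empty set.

{Kr, Nq}

Variables eligible for adjustment (non-descendants of Nj, excluding Nj and Uf): {Am, Kr, Nq}.
Backdoor paths from Nj to Uf:
  P1: Nj <- Nq -> Am -> Uf
  P2: Nj <- Nq -> Uf
  P3: Nj <- Kr -> Uf
The empty set is not sufficient: P1 (Nj <- Nq -> Am -> Uf) has no collider blocking it and no conditioned non-collider, so it is open.
Try {Kr, Nq}:
  P1: blocked at fork node Nq ∈ conditioning set.
  P2: blocked at fork node Nq ∈ conditioning set.
  P3: blocked at fork node Kr ∈ conditioning set.
{Kr, Nq} contains no descendant of Nj and blocks every backdoor path.
Every element of {Kr, Nq} is needed (dropping Kr leaves P3 open; dropping Nq leaves P1 open), so no proper subset is valid.
Among all size-2 subsets of the eligible variables, only {Kr, Nq} blocks every backdoor path, so it is the unique smallest valid adjustment set.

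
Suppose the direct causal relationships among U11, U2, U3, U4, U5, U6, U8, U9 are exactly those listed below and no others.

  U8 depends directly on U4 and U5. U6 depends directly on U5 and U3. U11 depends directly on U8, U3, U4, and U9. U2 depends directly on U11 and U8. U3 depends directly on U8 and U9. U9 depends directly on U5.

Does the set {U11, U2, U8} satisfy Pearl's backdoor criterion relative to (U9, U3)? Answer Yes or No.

Backdoor paths from U9 to U3 (paths whose first edge points into U9):
  P1: U9 <- U5 -> U8 <- U4 -> U11 <- U3
  P2: U9 <- U5 -> U8 -> U3
  P3: U9 <- U5 -> U8 -> U11 <- U3
  P4: U9 <- U5 -> U8 -> U2 <- U11 <- U3
  P5: U9 <- U5 -> U6 <- U3
Condition 1 (no descendant of U9 in the set): FAILS — U11 and U2 are descendants of U9.
Condition 2 (every backdoor path blocked by {U11, U2, U8}):
  P1: open — collider(s) U8, U11 are conditioned on (or have a conditioned descendant) and no non-collider on the path is in the set.
  P2: blocked at chain node U8 ∈ conditioning set.
  P3: blocked at chain node U8 ∈ conditioning set.
  P4: blocked at chain node U8 ∈ conditioning set.
  P5: blocked at collider U6 (neither it nor any descendant is in the conditioning set).
{U11, U2, U8} does not satisfy the backdoor criterion.

No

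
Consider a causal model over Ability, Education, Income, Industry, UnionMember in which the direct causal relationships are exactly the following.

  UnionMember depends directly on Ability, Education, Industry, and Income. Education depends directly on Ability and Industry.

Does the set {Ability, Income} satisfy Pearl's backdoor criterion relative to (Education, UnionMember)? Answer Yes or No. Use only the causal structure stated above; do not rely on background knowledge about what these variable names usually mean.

No

Backdoor paths from Education to UnionMember (paths whose first edge points into Education):
  P1: Education <- Ability -> UnionMember
  P2: Education <- Industry -> UnionMember
Condition 1 (no descendant of Education in the set): holds — descendants of Education are {UnionMember}; none are in {Ability, Income}.
Condition 2 (every backdoor path blocked by {Ability, Income}):
  P1: blocked at fork node Ability ∈ conditioning set.
  P2: open — no interior node is in the conditioning set.
{Ability, Income} does not satisfy the backdoor criterion.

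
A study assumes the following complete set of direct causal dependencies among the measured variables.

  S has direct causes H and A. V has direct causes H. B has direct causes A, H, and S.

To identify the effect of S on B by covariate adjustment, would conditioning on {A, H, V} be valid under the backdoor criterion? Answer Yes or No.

Yes

Backdoor paths from S to B (paths whose first edge points into S):
  P1: S <- A -> B
  P2: S <- H -> B
Condition 1 (no descendant of S in the set): holds — descendants of S are {B}; none are in {A, H, V}.
Condition 2 (every backdoor path blocked by {A, H, V}):
  P1: blocked at fork node A ∈ conditioning set.
  P2: blocked at fork node H ∈ conditioning set.
{A, H, V} satisfies the backdoor criterion.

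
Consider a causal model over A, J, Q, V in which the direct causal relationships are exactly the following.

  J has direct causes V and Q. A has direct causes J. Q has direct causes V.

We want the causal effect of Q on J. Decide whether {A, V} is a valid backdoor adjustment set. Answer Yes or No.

Backdoor paths from Q to J (paths whose first edge points into Q):
  P1: Q <- V -> J
Condition 1 (no descendant of Q in the set): FAILS — A is a descendant of Q.
Condition 2 (every backdoor path blocked by {A, V}):
  P1: blocked at fork node V ∈ conditioning set.
{A, V} does not satisfy the backdoor criterion.

No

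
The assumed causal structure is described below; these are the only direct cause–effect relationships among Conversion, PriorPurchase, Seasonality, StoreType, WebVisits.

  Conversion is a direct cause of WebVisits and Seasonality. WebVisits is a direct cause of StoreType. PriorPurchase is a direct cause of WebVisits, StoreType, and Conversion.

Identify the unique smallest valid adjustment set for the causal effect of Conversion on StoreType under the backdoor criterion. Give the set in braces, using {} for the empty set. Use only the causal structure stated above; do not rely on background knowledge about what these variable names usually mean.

{PriorPurchase}

Variables eligible for adjustment (non-descendants of Conversion, excluding Conversion and StoreType): {PriorPurchase}.
Backdoor paths from Conversion to StoreType:
  P1: Conversion <- PriorPurchase -> WebVisits -> StoreType
  P2: Conversion <- PriorPurchase -> StoreType
The empty set is not sufficient: P1 (Conversion <- PriorPurchase -> WebVisits -> StoreType) has no collider blocking it and no conditioned non-collider, so it is open.
Try {PriorPurchase}:
  P1: blocked at fork node PriorPurchase ∈ conditioning set.
  P2: blocked at fork node PriorPurchase ∈ conditioning set.
{PriorPurchase} contains no descendant of Conversion and blocks every backdoor path.
{PriorPurchase} is the unique smallest valid adjustment set.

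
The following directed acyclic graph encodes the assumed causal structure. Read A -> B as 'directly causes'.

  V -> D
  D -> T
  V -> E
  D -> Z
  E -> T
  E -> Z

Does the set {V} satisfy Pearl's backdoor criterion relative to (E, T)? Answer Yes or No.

Yes

Backdoor paths from E to T (paths whose first edge points into E):
  P1: E <- V -> D -> T
Condition 1 (no descendant of E in the set): holds — descendants of E are {T, Z}; none are in {V}.
Condition 2 (every backdoor path blocked by {V}):
  P1: blocked at fork node V ∈ conditioning set.
{V} satisfies the backdoor criterion.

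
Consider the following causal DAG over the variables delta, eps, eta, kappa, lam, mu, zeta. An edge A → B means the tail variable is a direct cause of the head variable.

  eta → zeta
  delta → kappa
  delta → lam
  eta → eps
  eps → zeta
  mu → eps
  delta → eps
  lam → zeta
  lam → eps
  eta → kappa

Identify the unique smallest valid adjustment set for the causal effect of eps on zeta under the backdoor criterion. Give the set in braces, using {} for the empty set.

Variables eligible for adjustment (non-descendants of eps, excluding eps and zeta): {delta, eta, kappa, lam, mu}.
Backdoor paths from eps to zeta:
  P1: eps <- delta -> kappa <- eta -> zeta
  P2: eps <- delta -> lam -> zeta
  P3: eps <- eta -> kappa <- delta -> lam -> zeta
  P4: eps <- eta -> zeta
  P5: eps <- lam <- delta -> kappa <- eta -> zeta
  P6: eps <- lam -> zeta
The empty set is not sufficient: P2 (eps <- delta -> lam -> zeta) has no collider blocking it and no conditioned non-collider, so it is open.
Try {eta, lam}:
  P1: blocked at collider kappa (neither it nor any descendant is in the conditioning set).
  P2: blocked at chain node lam ∈ conditioning set.
  P3: blocked at fork node eta ∈ conditioning set.
  P4: blocked at fork node eta ∈ conditioning set.
  P5: blocked at chain node lam ∈ conditioning set.
  P6: blocked at fork node lam ∈ conditioning set.
{eta, lam} contains no descendant of eps and blocks every backdoor path.
Every element of {eta, lam} is needed (dropping eta leaves P4 open; dropping lam leaves P2 open), so no proper subset is valid.
Among all size-2 subsets of the eligible variables, only {eta, lam} blocks every backdoor path, so it is the unique smallest valid adjustment set.

{eta, lam}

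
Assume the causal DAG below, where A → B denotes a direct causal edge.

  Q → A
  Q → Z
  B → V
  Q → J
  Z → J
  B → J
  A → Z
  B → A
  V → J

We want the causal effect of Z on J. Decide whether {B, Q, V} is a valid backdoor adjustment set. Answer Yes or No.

Backdoor paths from Z to J (paths whose first edge points into Z):
  P1: Z <- Q -> A <- B -> V -> J
  P2: Z <- Q -> A <- B -> J
  P3: Z <- Q -> J
  P4: Z <- A <- B -> V -> J
  P5: Z <- A <- B -> J
  P6: Z <- A <- Q -> J
Condition 1 (no descendant of Z in the set): holds — descendants of Z are {J}; none are in {B, Q, V}.
Condition 2 (every backdoor path blocked by {B, Q, V}):
  P1: blocked at fork node Q ∈ conditioning set.
  P2: blocked at fork node Q ∈ conditioning set.
  P3: blocked at fork node Q ∈ conditioning set.
  P4: blocked at fork node B ∈ conditioning set.
  P5: blocked at fork node B ∈ conditioning set.
  P6: blocked at fork node Q ∈ conditioning set.
{B, Q, V} satisfies the backdoor criterion.

Yes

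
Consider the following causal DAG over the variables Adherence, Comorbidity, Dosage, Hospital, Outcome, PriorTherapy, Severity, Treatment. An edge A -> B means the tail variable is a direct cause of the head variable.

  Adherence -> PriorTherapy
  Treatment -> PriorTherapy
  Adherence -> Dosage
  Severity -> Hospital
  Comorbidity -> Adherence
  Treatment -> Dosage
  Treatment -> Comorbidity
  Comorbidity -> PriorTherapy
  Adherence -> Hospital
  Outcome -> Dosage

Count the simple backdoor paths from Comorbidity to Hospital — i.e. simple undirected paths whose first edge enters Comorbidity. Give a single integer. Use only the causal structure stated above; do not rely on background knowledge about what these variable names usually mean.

2

A backdoor path from Comorbidity to Hospital is any simple undirected path whose first edge points into Comorbidity (i.e. leaves Comorbidity via a parent).
Parents of Comorbidity: {Treatment}.
Enumerating:
  P1: Comorbidity <- Treatment -> PriorTherapy <- Adherence -> Hospital
  P2: Comorbidity <- Treatment -> Dosage <- Adherence -> Hospital
That exhausts the simple backdoor paths. Count: 2.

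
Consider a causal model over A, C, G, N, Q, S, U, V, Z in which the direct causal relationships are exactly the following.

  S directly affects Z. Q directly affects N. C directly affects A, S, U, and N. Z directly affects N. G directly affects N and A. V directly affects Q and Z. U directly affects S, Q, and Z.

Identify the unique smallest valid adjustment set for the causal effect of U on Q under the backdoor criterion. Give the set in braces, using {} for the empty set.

Variables eligible for adjustment (non-descendants of U, excluding U and Q): {A, C, G, V}.
Backdoor paths from U to Q:
  P1: U <- C -> S -> Z <- V -> Q
  P2: U <- C -> S -> Z -> N <- Q
  P3: U <- C -> A <- G -> N <- Q
  P4: U <- C -> A <- G -> N <- Z <- V -> Q
  P5: U <- C -> N <- Q
  P6: U <- C -> N <- Z <- V -> Q
Each backdoor path contains an unconditioned collider, so every path is already blocked with the empty conditioning set:
  P1: blocked at collider Z (neither it nor any descendant is in the conditioning set).
  P2: blocked at collider N (neither it nor any descendant is in the conditioning set).
  P3: blocked at collider A (neither it nor any descendant is in the conditioning set).
  P4: blocked at collider A (neither it nor any descendant is in the conditioning set).
  P5: blocked at collider N (neither it nor any descendant is in the conditioning set).
  P6: blocked at collider N (neither it nor any descendant is in the conditioning set).
The empty set is therefore the unique smallest valid set.

{}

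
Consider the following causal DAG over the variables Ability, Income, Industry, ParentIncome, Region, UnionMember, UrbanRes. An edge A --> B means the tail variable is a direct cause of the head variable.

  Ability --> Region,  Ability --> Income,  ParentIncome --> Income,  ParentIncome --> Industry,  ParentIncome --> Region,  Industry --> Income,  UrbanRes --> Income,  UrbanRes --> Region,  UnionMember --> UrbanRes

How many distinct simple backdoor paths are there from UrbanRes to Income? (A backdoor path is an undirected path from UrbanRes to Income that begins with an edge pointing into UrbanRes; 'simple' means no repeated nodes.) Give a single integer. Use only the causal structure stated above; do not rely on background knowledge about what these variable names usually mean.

A backdoor path from UrbanRes to Income is any simple undirected path whose first edge points into UrbanRes (i.e. leaves UrbanRes via a parent).
Parents of UrbanRes: {UnionMember}.
No simple path from any parent of UrbanRes reaches Income without revisiting UrbanRes, so there are no backdoor paths.

0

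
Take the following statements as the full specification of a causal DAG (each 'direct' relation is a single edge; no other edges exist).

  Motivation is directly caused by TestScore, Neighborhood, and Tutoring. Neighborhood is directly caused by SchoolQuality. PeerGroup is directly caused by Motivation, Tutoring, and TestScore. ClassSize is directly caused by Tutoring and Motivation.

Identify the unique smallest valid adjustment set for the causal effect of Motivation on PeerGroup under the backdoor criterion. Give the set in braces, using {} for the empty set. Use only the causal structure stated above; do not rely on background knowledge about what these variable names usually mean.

Variables eligible for adjustment (non-descendants of Motivation, excluding Motivation and PeerGroup): {Neighborhood, SchoolQuality, TestScore, Tutoring}.
Backdoor paths from Motivation to PeerGroup:
  P1: Motivation <- Tutoring -> PeerGroup
  P2: Motivation <- TestScore -> PeerGroup
The empty set is not sufficient: P1 (Motivation <- Tutoring -> PeerGroup) has no collider blocking it and no conditioned non-collider, so it is open.
Try {TestScore, Tutoring}:
  P1: blocked at fork node Tutoring ∈ conditioning set.
  P2: blocked at fork node TestScore ∈ conditioning set.
{TestScore, Tutoring} contains no descendant of Motivation and blocks every backdoor path.
Every element of {TestScore, Tutoring} is needed (dropping TestScore leaves P2 open; dropping Tutoring leaves P1 open), so no proper subset is valid.
Among all size-2 subsets of the eligible variables, only {TestScore, Tutoring} blocks every backdoor path, so it is the unique smallest valid adjustment set.

{TestScore, Tutoring}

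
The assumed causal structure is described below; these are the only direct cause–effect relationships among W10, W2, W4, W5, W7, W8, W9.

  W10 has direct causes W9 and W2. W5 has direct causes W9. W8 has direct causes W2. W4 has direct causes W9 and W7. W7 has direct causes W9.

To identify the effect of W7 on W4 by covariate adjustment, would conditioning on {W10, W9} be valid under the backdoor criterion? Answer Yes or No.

Backdoor paths from W7 to W4 (paths whose first edge points into W7):
  P1: W7 <- W9 -> W4
Condition 1 (no descendant of W7 in the set): holds — descendants of W7 are {W4}; none are in {W10, W9}.
Condition 2 (every backdoor path blocked by {W10, W9}):
  P1: blocked at fork node W9 ∈ conditioning set.
{W10, W9} satisfies the backdoor criterion.

Yes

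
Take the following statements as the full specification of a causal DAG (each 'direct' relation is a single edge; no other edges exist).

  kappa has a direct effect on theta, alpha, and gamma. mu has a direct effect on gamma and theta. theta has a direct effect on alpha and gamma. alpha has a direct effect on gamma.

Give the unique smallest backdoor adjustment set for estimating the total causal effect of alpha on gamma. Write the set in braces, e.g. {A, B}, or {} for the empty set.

{kappa, theta}

Variables eligible for adjustment (non-descendants of alpha, excluding alpha and gamma): {kappa, mu, theta}.
Backdoor paths from alpha to gamma:
  P1: alpha <- kappa -> theta <- mu -> gamma
  P2: alpha <- kappa -> theta -> gamma
  P3: alpha <- kappa -> gamma
  P4: alpha <- theta <- mu -> gamma
  P5: alpha <- theta <- kappa -> gamma
  P6: alpha <- theta -> gamma
The empty set is not sufficient: P2 (alpha <- kappa -> theta -> gamma) has no collider blocking it and no conditioned non-collider, so it is open.
Try {kappa, theta}:
  P1: blocked at fork node kappa ∈ conditioning set.
  P2: blocked at fork node kappa ∈ conditioning set.
  P3: blocked at fork node kappa ∈ conditioning set.
  P4: blocked at chain node theta ∈ conditioning set.
  P5: blocked at chain node theta ∈ conditioning set.
  P6: blocked at fork node theta ∈ conditioning set.
{kappa, theta} contains no descendant of alpha and blocks every backdoor path.
Every element of {kappa, theta} is needed (dropping kappa leaves P1 open; dropping theta leaves P4 open), so no proper subset is valid.
Among all size-2 subsets of the eligible variables, only {kappa, theta} blocks every backdoor path, so it is the unique smallest valid adjustment set.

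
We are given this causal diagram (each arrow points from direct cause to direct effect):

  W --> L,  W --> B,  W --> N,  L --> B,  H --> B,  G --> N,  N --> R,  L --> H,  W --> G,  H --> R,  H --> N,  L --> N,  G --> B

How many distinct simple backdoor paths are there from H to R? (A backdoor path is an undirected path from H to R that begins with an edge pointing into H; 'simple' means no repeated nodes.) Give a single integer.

8

A backdoor path from H to R is any simple undirected path whose first edge points into H (i.e. leaves H via a parent).
Parents of H: {L}.
Enumerating:
  P1: H <- L <- W -> G -> N -> R
  P2: H <- L <- W -> B <- G -> N -> R
  P3: H <- L <- W -> N -> R
  P4: H <- L -> B <- W -> G -> N -> R
  P5: H <- L -> B <- W -> N -> R
  P6: H <- L -> B <- G <- W -> N -> R
  P7: H <- L -> B <- G -> N -> R
  P8: H <- L -> N -> R
That exhausts the simple backdoor paths. Count: 8.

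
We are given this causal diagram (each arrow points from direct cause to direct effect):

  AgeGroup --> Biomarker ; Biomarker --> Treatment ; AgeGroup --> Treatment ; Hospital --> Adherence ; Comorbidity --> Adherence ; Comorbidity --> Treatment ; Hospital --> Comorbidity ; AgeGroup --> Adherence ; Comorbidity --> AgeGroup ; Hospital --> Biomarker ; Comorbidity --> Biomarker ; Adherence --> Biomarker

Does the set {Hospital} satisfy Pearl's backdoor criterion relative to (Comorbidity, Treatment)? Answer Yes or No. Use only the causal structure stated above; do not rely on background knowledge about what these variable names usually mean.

Yes

Backdoor paths from Comorbidity to Treatment (paths whose first edge points into Comorbidity):
  P1: Comorbidity <- Hospital -> Adherence <- AgeGroup -> Biomarker -> Treatment
  P2: Comorbidity <- Hospital -> Adherence <- AgeGroup -> Treatment
  P3: Comorbidity <- Hospital -> Adherence -> Biomarker <- AgeGroup -> Treatment
  P4: Comorbidity <- Hospital -> Adherence -> Biomarker -> Treatment
  P5: Comorbidity <- Hospital -> Biomarker <- AgeGroup -> Treatment
  P6: Comorbidity <- Hospital -> Biomarker <- Adherence <- AgeGroup -> Treatment
  P7: Comorbidity <- Hospital -> Biomarker -> Treatment
Condition 1 (no descendant of Comorbidity in the set): holds — descendants of Comorbidity are {Adherence, AgeGroup, Biomarker, Treatment}; none are in {Hospital}.
Condition 2 (every backdoor path blocked by {Hospital}):
  P1: blocked at fork node Hospital ∈ conditioning set.
  P2: blocked at fork node Hospital ∈ conditioning set.
  P3: blocked at fork node Hospital ∈ conditioning set.
  P4: blocked at fork node Hospital ∈ conditioning set.
  P5: blocked at fork node Hospital ∈ conditioning set.
  P6: blocked at fork node Hospital ∈ conditioning set.
  P7: blocked at fork node Hospital ∈ conditioning set.
{Hospital} satisfies the backdoor criterion.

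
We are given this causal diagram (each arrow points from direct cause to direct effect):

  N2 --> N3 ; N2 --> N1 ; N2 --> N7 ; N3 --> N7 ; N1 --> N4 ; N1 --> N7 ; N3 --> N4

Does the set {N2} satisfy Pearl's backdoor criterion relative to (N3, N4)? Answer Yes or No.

Backdoor paths from N3 to N4 (paths whose first edge points into N3):
  P1: N3 <- N2 -> N1 -> N4
  P2: N3 <- N2 -> N7 <- N1 -> N4
Condition 1 (no descendant of N3 in the set): holds — descendants of N3 are {N4, N7}; none are in {N2}.
Condition 2 (every backdoor path blocked by {N2}):
  P1: blocked at fork node N2 ∈ conditioning set.
  P2: blocked at fork node N2 ∈ conditioning set.
{N2} satisfies the backdoor criterion.

Yes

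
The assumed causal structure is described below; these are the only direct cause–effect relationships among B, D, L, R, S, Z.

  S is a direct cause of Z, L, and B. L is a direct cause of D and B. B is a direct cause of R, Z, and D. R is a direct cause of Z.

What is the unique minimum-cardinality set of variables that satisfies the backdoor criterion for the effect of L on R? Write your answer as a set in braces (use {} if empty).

Variables eligible for adjustment (non-descendants of L, excluding L and R): {S}.
Backdoor paths from L to R:
  P1: L <- S -> B -> R
  P2: L <- S -> B -> Z <- R
  P3: L <- S -> Z <- B -> R
  P4: L <- S -> Z <- R
The empty set is not sufficient: P1 (L <- S -> B -> R) has no collider blocking it and no conditioned non-collider, so it is open.
Try {S}:
  P1: blocked at fork node S ∈ conditioning set.
  P2: blocked at fork node S ∈ conditioning set.
  P3: blocked at fork node S ∈ conditioning set.
  P4: blocked at fork node S ∈ conditioning set.
{S} contains no descendant of L and blocks every backdoor path.
{S} is the unique smallest valid adjustment set.

{S}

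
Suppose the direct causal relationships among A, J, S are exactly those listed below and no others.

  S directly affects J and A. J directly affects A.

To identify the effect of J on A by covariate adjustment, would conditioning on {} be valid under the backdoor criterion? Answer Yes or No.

No

Backdoor paths from J to A (paths whose first edge points into J):
  P1: J <- S -> A
Condition 1 (no descendant of J in the set): holds — descendants of J are {A}; none are in {}.
Condition 2 (every backdoor path blocked by {}):
  P1: open — no interior node is in the conditioning set.
{} does not satisfy the backdoor criterion.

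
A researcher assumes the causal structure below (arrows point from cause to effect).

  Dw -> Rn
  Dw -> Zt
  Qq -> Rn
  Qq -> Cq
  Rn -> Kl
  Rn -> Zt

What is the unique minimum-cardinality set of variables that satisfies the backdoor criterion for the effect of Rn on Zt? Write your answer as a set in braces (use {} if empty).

{Dw}

Variables eligible for adjustment (non-descendants of Rn, excluding Rn and Zt): {Cq, Dw, Qq}.
Backdoor paths from Rn to Zt:
  P1: Rn <- Dw -> Zt
The empty set is not sufficient: P1 (Rn <- Dw -> Zt) has no collider blocking it and no conditioned non-collider, so it is open.
Try {Dw}:
  P1: blocked at fork node Dw ∈ conditioning set.
{Dw} contains no descendant of Rn and blocks every backdoor path.
No other singleton works — e.g. {Qq} leaves P1 open — so {Dw} is the unique smallest valid adjustment set.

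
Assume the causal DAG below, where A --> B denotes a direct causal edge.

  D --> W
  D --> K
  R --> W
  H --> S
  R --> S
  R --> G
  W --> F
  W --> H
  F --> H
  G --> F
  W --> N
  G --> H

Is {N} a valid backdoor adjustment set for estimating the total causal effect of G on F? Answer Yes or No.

No

Backdoor paths from G to F (paths whose first edge points into G):
  P1: G <- R -> W -> F
  P2: G <- R -> W -> H <- F
  P3: G <- R -> S <- H <- W -> F
  P4: G <- R -> S <- H <- F
Condition 1 (no descendant of G in the set): holds — descendants of G are {F, H, S}; none are in {N}.
Condition 2 (every backdoor path blocked by {N}):
  P1: open — no interior node is in the conditioning set.
  P2: blocked at collider H (neither it nor any descendant is in the conditioning set).
  P3: blocked at collider S (neither it nor any descendant is in the conditioning set).
  P4: blocked at collider S (neither it nor any descendant is in the conditioning set).
{N} does not satisfy the backdoor criterion.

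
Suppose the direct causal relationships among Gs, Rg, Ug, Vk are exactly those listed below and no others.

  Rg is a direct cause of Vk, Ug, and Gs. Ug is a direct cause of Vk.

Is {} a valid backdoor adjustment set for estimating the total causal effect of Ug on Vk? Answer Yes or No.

Backdoor paths from Ug to Vk (paths whose first edge points into Ug):
  P1: Ug <- Rg -> Vk
Condition 1 (no descendant of Ug in the set): holds — descendants of Ug are {Vk}; none are in {}.
Condition 2 (every backdoor path blocked by {}):
  P1: open — no interior node is in the conditioning set.
{} does not satisfy the backdoor criterion.

No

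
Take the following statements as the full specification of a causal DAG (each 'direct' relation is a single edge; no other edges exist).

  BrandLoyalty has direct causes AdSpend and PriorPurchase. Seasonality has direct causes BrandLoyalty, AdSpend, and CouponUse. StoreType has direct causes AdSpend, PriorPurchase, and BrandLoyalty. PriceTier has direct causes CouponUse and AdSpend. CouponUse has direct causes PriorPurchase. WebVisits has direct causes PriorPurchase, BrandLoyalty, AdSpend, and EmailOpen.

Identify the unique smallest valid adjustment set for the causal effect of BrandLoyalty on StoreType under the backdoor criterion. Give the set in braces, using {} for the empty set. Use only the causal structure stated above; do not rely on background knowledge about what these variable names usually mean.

{AdSpend, PriorPurchase}

Variables eligible for adjustment (non-descendants of BrandLoyalty, excluding BrandLoyalty and StoreType): {AdSpend, CouponUse, EmailOpen, PriceTier, PriorPurchase}.
Backdoor paths from BrandLoyalty to StoreType:
  P1: BrandLoyalty <- PriorPurchase -> CouponUse -> Seasonality <- AdSpend -> StoreType
  P2: BrandLoyalty <- PriorPurchase -> CouponUse -> PriceTier <- AdSpend -> StoreType
  P3: BrandLoyalty <- PriorPurchase -> StoreType
  P4: BrandLoyalty <- PriorPurchase -> WebVisits <- AdSpend -> StoreType
  P5: BrandLoyalty <- AdSpend -> Seasonality <- CouponUse <- PriorPurchase -> StoreType
  P6: BrandLoyalty <- AdSpend -> StoreType
  P7: BrandLoyalty <- AdSpend -> PriceTier <- CouponUse <- PriorPurchase -> StoreType
  P8: BrandLoyalty <- AdSpend -> WebVisits <- PriorPurchase -> StoreType
The empty set is not sufficient: P3 (BrandLoyalty <- PriorPurchase -> StoreType) has no collider blocking it and no conditioned non-collider, so it is open.
Try {AdSpend, PriorPurchase}:
  P1: blocked at fork node PriorPurchase ∈ conditioning set.
  P2: blocked at fork node PriorPurchase ∈ conditioning set.
  P3: blocked at fork node PriorPurchase ∈ conditioning set.
  P4: blocked at fork node PriorPurchase ∈ conditioning set.
  P5: blocked at fork node AdSpend ∈ conditioning set.
  P6: blocked at fork node AdSpend ∈ conditioning set.
  P7: blocked at fork node AdSpend ∈ conditioning set.
  P8: blocked at fork node AdSpend ∈ conditioning set.
{AdSpend, PriorPurchase} contains no descendant of BrandLoyalty and blocks every backdoor path.
Every element of {AdSpend, PriorPurchase} is needed (dropping AdSpend leaves P6 open; dropping PriorPurchase leaves P3 open), so no proper subset is valid.
Among all size-2 subsets of the eligible variables, only {AdSpend, PriorPurchase} blocks every backdoor path, so it is the unique smallest valid adjustment set.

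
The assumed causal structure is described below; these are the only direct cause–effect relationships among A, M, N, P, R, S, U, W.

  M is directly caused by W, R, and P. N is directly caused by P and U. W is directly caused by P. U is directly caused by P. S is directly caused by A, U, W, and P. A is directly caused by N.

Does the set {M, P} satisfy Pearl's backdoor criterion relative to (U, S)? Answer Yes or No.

Backdoor paths from U to S (paths whose first edge points into U):
  P1: U <- P -> W -> S
  P2: U <- P -> N -> A -> S
  P3: U <- P -> M <- W -> S
  P4: U <- P -> S
Condition 1 (no descendant of U in the set): holds — descendants of U are {A, N, S}; none are in {M, P}.
Condition 2 (every backdoor path blocked by {M, P}):
  P1: blocked at fork node P ∈ conditioning set.
  P2: blocked at fork node P ∈ conditioning set.
  P3: blocked at fork node P ∈ conditioning set.
  P4: blocked at fork node P ∈ conditioning set.
{M, P} satisfies the backdoor criterion.

Yes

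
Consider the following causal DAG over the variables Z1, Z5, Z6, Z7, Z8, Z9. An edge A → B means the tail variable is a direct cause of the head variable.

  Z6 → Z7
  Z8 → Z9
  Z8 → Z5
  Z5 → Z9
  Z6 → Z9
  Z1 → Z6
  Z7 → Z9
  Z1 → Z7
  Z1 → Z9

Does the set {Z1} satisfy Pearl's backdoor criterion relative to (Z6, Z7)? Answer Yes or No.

Backdoor paths from Z6 to Z7 (paths whose first edge points into Z6):
  P1: Z6 <- Z1 -> Z7
  P2: Z6 <- Z1 -> Z9 <- Z7
Condition 1 (no descendant of Z6 in the set): holds — descendants of Z6 are {Z7, Z9}; none are in {Z1}.
Condition 2 (every backdoor path blocked by {Z1}):
  P1: blocked at fork node Z1 ∈ conditioning set.
  P2: blocked at fork node Z1 ∈ conditioning set.
{Z1} satisfies the backdoor criterion.

Yes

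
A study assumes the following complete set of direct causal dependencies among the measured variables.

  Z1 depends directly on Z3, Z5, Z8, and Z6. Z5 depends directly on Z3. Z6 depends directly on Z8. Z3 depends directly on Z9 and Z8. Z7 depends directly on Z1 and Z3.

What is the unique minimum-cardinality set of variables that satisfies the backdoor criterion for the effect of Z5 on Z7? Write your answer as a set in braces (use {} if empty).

{Z3}

Variables eligible for adjustment (non-descendants of Z5, excluding Z5 and Z7): {Z3, Z6, Z8, Z9}.
Backdoor paths from Z5 to Z7:
  P1: Z5 <- Z3 <- Z8 -> Z6 -> Z1 -> Z7
  P2: Z5 <- Z3 <- Z8 -> Z1 -> Z7
  P3: Z5 <- Z3 -> Z1 -> Z7
  P4: Z5 <- Z3 -> Z7
The empty set is not sufficient: P1 (Z5 <- Z3 <- Z8 -> Z6 -> Z1 -> Z7) has no collider blocking it and no conditioned non-collider, so it is open.
Try {Z3}:
  P1: blocked at chain node Z3 ∈ conditioning set.
  P2: blocked at chain node Z3 ∈ conditioning set.
  P3: blocked at fork node Z3 ∈ conditioning set.
  P4: blocked at fork node Z3 ∈ conditioning set.
{Z3} contains no descendant of Z5 and blocks every backdoor path.
No other singleton works — e.g. {Z9} leaves P1 open — so {Z3} is the unique smallest valid adjustment set.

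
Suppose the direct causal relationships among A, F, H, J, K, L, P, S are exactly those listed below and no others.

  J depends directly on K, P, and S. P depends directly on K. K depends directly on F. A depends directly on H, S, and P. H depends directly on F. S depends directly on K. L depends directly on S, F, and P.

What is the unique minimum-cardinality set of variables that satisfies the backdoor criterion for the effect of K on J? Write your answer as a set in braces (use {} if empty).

{}

Variables eligible for adjustment (non-descendants of K, excluding K and J): {F, H}.
Backdoor paths from K to J:
  P1: K <- F -> H -> A <- P -> L <- S -> J
  P2: K <- F -> H -> A <- P -> J
  P3: K <- F -> H -> A <- S -> L <- P -> J
  P4: K <- F -> H -> A <- S -> J
  P5: K <- F -> L <- P -> A <- S -> J
  P6: K <- F -> L <- P -> J
  P7: K <- F -> L <- S -> A <- P -> J
  P8: K <- F -> L <- S -> J
Each backdoor path contains an unconditioned collider, so every path is already blocked with the empty conditioning set:
  P1: blocked at collider A (neither it nor any descendant is in the conditioning set).
  P2: blocked at collider A (neither it nor any descendant is in the conditioning set).
  P3: blocked at collider A (neither it nor any descendant is in the conditioning set).
  P4: blocked at collider A (neither it nor any descendant is in the conditioning set).
  P5: blocked at collider L (neither it nor any descendant is in the conditioning set).
  P6: blocked at collider L (neither it nor any descendant is in the conditioning set).
  P7: blocked at collider L (neither it nor any descendant is in the conditioning set).
  P8: blocked at collider L (neither it nor any descendant is in the conditioning set).
The empty set is therefore the unique smallest valid set.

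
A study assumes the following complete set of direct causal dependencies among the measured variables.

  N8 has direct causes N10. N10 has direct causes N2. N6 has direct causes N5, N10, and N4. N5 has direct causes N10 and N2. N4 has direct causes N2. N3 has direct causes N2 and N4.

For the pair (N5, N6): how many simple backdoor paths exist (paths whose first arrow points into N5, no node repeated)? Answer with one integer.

A backdoor path from N5 to N6 is any simple undirected path whose first edge points into N5 (i.e. leaves N5 via a parent).
Parents of N5: {N10, N2}.
Enumerating:
  P1: N5 <- N2 -> N4 -> N6
  P2: N5 <- N2 -> N10 -> N6
  P3: N5 <- N2 -> N3 <- N4 -> N6
  P4: N5 <- N10 <- N2 -> N4 -> N6
  P5: N5 <- N10 <- N2 -> N3 <- N4 -> N6
  P6: N5 <- N10 -> N6
That exhausts the simple backdoor paths. Count: 6.

6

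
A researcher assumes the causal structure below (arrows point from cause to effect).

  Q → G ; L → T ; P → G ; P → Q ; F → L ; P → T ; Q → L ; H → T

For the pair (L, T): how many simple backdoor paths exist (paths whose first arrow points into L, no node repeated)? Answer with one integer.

2

A backdoor path from L to T is any simple undirected path whose first edge points into L (i.e. leaves L via a parent).
Parents of L: {F, Q}.
Enumerating:
  P1: L <- Q <- P -> T
  P2: L <- Q -> G <- P -> T
That exhausts the simple backdoor paths. Count: 2.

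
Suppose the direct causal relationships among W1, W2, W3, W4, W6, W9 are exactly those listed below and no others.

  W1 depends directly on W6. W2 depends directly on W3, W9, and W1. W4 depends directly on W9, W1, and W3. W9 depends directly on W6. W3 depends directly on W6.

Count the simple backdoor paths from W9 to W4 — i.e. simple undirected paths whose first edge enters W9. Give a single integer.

A backdoor path from W9 to W4 is any simple undirected path whose first edge points into W9 (i.e. leaves W9 via a parent).
Parents of W9: {W6}.
Enumerating:
  P1: W9 <- W6 -> W3 -> W4
  P2: W9 <- W6 -> W3 -> W2 <- W1 -> W4
  P3: W9 <- W6 -> W1 -> W4
  P4: W9 <- W6 -> W1 -> W2 <- W3 -> W4
That exhausts the simple backdoor paths. Count: 4.

4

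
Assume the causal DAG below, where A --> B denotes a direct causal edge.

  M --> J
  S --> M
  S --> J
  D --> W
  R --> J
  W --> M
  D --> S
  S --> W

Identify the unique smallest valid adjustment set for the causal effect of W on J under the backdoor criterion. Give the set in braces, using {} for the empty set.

{S}

Variables eligible for adjustment (non-descendants of W, excluding W and J): {D, R, S}.
Backdoor paths from W to J:
  P1: W <- D -> S -> M -> J
  P2: W <- D -> S -> J
  P3: W <- S -> M -> J
  P4: W <- S -> J
The empty set is not sufficient: P1 (W <- D -> S -> M -> J) has no collider blocking it and no conditioned non-collider, so it is open.
Try {S}:
  P1: blocked at chain node S ∈ conditioning set.
  P2: blocked at chain node S ∈ conditioning set.
  P3: blocked at fork node S ∈ conditioning set.
  P4: blocked at fork node S ∈ conditioning set.
{S} contains no descendant of W and blocks every backdoor path.
No other singleton works — e.g. {D} leaves P3 open — so {S} is the unique smallest valid adjustment set.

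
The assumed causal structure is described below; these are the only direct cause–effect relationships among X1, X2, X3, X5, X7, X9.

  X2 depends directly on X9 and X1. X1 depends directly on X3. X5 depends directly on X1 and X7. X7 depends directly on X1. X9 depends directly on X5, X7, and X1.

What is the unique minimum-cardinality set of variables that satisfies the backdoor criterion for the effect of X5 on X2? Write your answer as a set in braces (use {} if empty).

{X1, X7}

Variables eligible for adjustment (non-descendants of X5, excluding X5 and X2): {X1, X3, X7}.
Backdoor paths from X5 to X2:
  P1: X5 <- X1 -> X7 -> X9 -> X2
  P2: X5 <- X1 -> X9 -> X2
  P3: X5 <- X1 -> X2
  P4: X5 <- X7 <- X1 -> X9 -> X2
  P5: X5 <- X7 <- X1 -> X2
  P6: X5 <- X7 -> X9 <- X1 -> X2
  P7: X5 <- X7 -> X9 -> X2
The empty set is not sufficient: P1 (X5 <- X1 -> X7 -> X9 -> X2) has no collider blocking it and no conditioned non-collider, so it is open.
Try {X1, X7}:
  P1: blocked at fork node X1 ∈ conditioning set.
  P2: blocked at fork node X1 ∈ conditioning set.
  P3: blocked at fork node X1 ∈ conditioning set.
  P4: blocked at chain node X7 ∈ conditioning set.
  P5: blocked at chain node X7 ∈ conditioning set.
  P6: blocked at fork node X7 ∈ conditioning set.
  P7: blocked at fork node X7 ∈ conditioning set.
{X1, X7} contains no descendant of X5 and blocks every backdoor path.
Every element of {X1, X7} is needed (dropping X1 leaves P2 open; dropping X7 leaves P7 open), so no proper subset is valid.
Among all size-2 subsets of the eligible variables, only {X1, X7} blocks every backdoor path, so it is the unique smallest valid adjustment set.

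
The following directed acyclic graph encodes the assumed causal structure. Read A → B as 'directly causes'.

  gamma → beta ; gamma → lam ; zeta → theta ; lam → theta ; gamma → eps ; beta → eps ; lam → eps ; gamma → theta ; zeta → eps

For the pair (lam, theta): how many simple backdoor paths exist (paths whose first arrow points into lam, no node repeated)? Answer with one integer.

3

A backdoor path from lam to theta is any simple undirected path whose first edge points into lam (i.e. leaves lam via a parent).
Parents of lam: {gamma}.
Enumerating:
  P1: lam <- gamma -> beta -> eps <- zeta -> theta
  P2: lam <- gamma -> theta
  P3: lam <- gamma -> eps <- zeta -> theta
That exhausts the simple backdoor paths. Count: 3.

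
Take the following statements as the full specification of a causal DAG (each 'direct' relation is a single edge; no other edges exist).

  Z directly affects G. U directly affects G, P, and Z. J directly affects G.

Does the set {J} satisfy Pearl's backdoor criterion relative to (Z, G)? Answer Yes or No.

Backdoor paths from Z to G (paths whose first edge points into Z):
  P1: Z <- U -> G
Condition 1 (no descendant of Z in the set): holds — descendants of Z are {G}; none are in {J}.
Condition 2 (every backdoor path blocked by {J}):
  P1: open — no interior node is in the conditioning set.
{J} does not satisfy the backdoor criterion.

No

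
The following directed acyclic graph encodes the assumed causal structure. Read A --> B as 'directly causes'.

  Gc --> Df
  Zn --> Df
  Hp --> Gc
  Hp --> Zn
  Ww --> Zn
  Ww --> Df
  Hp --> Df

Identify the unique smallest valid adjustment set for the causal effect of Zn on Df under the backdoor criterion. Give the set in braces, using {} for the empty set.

{Hp, Ww}

Variables eligible for adjustment (non-descendants of Zn, excluding Zn and Df): {Gc, Hp, Ww}.
Backdoor paths from Zn to Df:
  P1: Zn <- Hp -> Gc -> Df
  P2: Zn <- Hp -> Df
  P3: Zn <- Ww -> Df
The empty set is not sufficient: P1 (Zn <- Hp -> Gc -> Df) has no collider blocking it and no conditioned non-collider, so it is open.
Try {Hp, Ww}:
  P1: blocked at fork node Hp ∈ conditioning set.
  P2: blocked at fork node Hp ∈ conditioning set.
  P3: blocked at fork node Ww ∈ conditioning set.
{Hp, Ww} contains no descendant of Zn and blocks every backdoor path.
Every element of {Hp, Ww} is needed (dropping Hp leaves P1 open; dropping Ww leaves P3 open), so no proper subset is valid.
Among all size-2 subsets of the eligible variables, only {Hp, Ww} blocks every backdoor path, so it is the unique smallest valid adjustment set.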